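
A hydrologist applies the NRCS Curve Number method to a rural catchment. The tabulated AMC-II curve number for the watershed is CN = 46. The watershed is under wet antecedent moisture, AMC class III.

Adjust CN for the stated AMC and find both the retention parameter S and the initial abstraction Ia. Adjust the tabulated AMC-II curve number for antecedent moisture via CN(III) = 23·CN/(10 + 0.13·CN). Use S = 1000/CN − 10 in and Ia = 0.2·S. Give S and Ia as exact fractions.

Adjust CN=46 to AMC III: 23·46/(10 + 0.13·46) → 1058 ÷ (799/50) = 52900/799 ≈ 66.208
Retention S: 1000/CN − 10 with CN=66.208 → S = 2700/529 ≈ 5.104 in
Ia = 0.2·(2700/529) = 540/529 in ≈ 1.021 in

S = 2700/529 in ≈ 5.104 in; Ia = 540/529 in ≈ 1.021 in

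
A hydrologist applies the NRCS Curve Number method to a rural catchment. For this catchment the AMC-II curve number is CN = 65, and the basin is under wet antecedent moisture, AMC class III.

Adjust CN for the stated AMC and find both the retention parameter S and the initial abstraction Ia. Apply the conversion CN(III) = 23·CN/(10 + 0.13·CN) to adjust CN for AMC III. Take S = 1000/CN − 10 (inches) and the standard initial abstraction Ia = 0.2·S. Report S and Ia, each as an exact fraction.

Wet (AMC III): CN(III) = 23·65/(10 + 0.13·65) = 1495/(369/20) = 29900/369 ≈ 81.030
Retention S: 1000/CN − 10 with CN=81.030 → S = 700/299 ≈ 2.341 in
Ia = 0.2S: 0.2·2.341 = 0.468 in (exactly 140/299)

S = 700/299 in ≈ 2.341 in; Ia = 140/299 in ≈ 0.468 in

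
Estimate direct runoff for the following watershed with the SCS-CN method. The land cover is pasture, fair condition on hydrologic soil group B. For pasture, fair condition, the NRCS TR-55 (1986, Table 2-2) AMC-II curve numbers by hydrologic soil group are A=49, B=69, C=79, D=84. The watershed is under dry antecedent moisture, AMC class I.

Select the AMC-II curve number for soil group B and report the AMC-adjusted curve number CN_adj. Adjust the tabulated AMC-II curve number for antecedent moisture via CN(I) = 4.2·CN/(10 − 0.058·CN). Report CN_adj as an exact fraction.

NRCS table: pasture, fair condition, soil group B → CN(II) = 69
Adjust CN=69 to AMC I: 4.2·69/(10 − 0.058·69) → (1449/5) ÷ (2999/500) = 144900/2999 ≈ 48.316

CN_adj = 144900/2999 ≈ 48.316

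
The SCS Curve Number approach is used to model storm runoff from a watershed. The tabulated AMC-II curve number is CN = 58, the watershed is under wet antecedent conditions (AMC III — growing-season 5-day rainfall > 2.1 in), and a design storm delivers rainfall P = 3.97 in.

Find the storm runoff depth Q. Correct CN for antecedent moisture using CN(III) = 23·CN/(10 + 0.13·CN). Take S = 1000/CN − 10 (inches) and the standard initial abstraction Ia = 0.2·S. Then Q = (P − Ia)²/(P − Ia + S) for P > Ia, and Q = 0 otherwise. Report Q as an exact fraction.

Q = 49639394401/28867693300 in ≈ 1.720 in

Wet (AMC III): CN(III) = 23·58/(10 + 0.13·58) = 1334/(877/50) = 66700/877 ≈ 76.055
Max retention: S = 1000/(66700/877) − 10 = 2100/667 in (≈ 3.148 in)
Initial abstraction Ia = S/5 = (2100/667)/5 = 420/667 ≈ 0.630 in
P − Ia = 3.970 − 0.630 = 222799/66700 ≈ 3.340 in (> 0, runoff occurs)
Runoff Q = (P−Ia)²/(P−Ia+S) = (3.340)²/(3.340+3.148) = 49639394401/28867693300 ≈ 1.720 in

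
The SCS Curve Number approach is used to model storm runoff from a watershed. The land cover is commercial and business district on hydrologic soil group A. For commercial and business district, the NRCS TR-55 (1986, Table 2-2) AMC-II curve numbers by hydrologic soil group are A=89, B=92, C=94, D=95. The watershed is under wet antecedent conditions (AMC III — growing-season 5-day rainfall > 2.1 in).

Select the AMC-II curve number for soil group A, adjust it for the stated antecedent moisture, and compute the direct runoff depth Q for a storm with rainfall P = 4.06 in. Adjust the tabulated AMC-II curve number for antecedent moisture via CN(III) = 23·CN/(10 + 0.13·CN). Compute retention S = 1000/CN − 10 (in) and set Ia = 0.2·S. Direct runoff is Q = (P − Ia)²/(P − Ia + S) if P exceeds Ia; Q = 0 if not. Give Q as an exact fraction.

NRCS table: commercial and business district, soil group A → CN(II) = 89
Adjust CN=89 to AMC III: 23·89/(10 + 0.13·89) → 2047 ÷ (2157/100) = 204700/2157 ≈ 94.900
Max retention: S = 1000/(204700/2157) − 10 = 1100/2047 in (≈ 0.537 in)
Ia = 0.2S: 0.2·0.537 = 0.107 in (exactly 220/2047)
Excess rainfall: 4.060 − 0.107 = 3.953 in; P > Ia so Q > 0
Q: (404541/102350)² ÷ (459541/102350) = 163653420681/47034021350 in (≈ 3.479 in)

Q = 163653420681/47034021350 in ≈ 3.479 in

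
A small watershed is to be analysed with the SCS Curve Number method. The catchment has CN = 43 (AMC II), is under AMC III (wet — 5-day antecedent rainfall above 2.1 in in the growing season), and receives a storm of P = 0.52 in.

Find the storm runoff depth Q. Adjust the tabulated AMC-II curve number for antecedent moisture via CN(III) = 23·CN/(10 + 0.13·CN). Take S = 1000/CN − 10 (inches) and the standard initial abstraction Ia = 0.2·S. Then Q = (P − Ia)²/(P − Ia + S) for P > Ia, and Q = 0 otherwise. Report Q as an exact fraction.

Wet (AMC III): CN(III) = 23·43/(10 + 0.13·43) = 989/(1559/100) = 98900/1559 ≈ 63.438
S = 1000/(98900/1559) − 10 = 5700/989 in ≈ 5.763 in
Ia = 0.2·(5700/989) = 1140/989 in ≈ 1.153 in
P = 0.520 ≤ Ia = 1.153 in: entire storm abstracted, Q = 0.

Q = 0 in ≈ 0.000 in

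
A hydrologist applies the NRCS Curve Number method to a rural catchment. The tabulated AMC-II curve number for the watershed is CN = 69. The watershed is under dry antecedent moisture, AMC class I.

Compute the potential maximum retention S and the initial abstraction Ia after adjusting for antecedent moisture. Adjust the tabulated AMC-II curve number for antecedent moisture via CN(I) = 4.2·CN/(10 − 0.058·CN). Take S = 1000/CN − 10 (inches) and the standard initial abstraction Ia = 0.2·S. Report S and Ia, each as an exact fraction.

S = 15500/1449 in ≈ 10.697 in; Ia = 3100/1449 in ≈ 2.139 in

CN(I) from CN(II)=69: (4.2·69)/(10 − 0.058·69) = 144900/2999 ≈ 48.316
Max retention: S = 1000/(144900/2999) − 10 = 15500/1449 in (≈ 10.697 in)
Ia = 0.2S: 0.2·10.697 = 2.139 in (exactly 3100/1449)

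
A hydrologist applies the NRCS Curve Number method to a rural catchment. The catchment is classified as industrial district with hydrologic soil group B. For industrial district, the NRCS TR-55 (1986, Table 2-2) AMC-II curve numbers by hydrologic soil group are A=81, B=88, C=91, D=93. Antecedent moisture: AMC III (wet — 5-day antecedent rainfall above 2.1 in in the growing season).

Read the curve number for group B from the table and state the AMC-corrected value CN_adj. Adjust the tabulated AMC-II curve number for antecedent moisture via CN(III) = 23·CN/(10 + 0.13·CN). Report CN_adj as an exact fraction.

CN_adj = 6325/67 ≈ 94.403

NRCS table: industrial district, soil group B → CN(II) = 88
Wet (AMC III): CN(III) = 23·88/(10 + 0.13·88) = 2024/(536/25) = 6325/67 ≈ 94.403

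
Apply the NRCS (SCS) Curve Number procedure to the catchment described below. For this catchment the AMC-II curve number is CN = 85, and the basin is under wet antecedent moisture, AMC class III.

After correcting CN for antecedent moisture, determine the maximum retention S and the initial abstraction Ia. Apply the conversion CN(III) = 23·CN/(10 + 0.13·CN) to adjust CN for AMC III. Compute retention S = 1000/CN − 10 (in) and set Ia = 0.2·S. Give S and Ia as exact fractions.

Wet (AMC III): CN(III) = 23·85/(10 + 0.13·85) = 1955/(421/20) = 39100/421 ≈ 92.874
Retention S: 1000/CN − 10 with CN=92.874 → S = 300/391 ≈ 0.767 in
Ia = 0.2S: 0.2·0.767 = 0.153 in (exactly 60/391)

S = 300/391 in ≈ 0.767 in; Ia = 60/391 in ≈ 0.153 in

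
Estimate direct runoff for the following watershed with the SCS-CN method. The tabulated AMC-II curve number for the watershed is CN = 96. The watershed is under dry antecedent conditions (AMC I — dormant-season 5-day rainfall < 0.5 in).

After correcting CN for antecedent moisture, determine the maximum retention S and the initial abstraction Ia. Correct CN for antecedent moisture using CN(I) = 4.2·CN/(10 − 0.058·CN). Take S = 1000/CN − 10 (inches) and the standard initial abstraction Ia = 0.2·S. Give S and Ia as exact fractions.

S = 125/126 in ≈ 0.992 in; Ia = 25/126 in ≈ 0.198 in

Dry (AMC I): CN(I) = 4.2·96/(10 − 0.058·96) = (2016/5)/(554/125) = 25200/277 ≈ 90.975
Max retention: S = 1000/(25200/277) − 10 = 125/126 in (≈ 0.992 in)
Ia = 0.2S: 0.2·0.992 = 0.198 in (exactly 25/126)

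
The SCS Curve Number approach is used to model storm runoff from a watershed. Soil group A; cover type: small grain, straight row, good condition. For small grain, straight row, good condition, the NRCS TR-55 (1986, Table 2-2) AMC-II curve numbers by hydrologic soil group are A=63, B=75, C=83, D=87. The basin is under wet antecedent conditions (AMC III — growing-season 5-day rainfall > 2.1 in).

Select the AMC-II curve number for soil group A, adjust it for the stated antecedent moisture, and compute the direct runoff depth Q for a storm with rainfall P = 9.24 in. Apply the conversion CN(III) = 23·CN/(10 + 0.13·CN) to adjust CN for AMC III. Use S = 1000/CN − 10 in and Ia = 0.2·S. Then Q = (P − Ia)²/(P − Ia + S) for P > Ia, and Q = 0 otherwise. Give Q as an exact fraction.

Q = 99994455961/14805845775 in ≈ 6.754 in

NRCS table: small grain, straight row, good condition, soil group A → CN(II) = 63
CN(III) from CN(II)=63: (23·63)/(10 + 0.13·63) = 144900/1819 ≈ 79.659
Max retention: S = 1000/(144900/1819) − 10 = 3700/1449 in (≈ 2.553 in)
Ia = 0.2·(3700/1449) = 740/1449 in ≈ 0.511 in
P − Ia = 9.240 − 0.511 = 316219/36225 ≈ 8.729 in (> 0, runoff occurs)
Runoff Q = (P−Ia)²/(P−Ia+S) = (8.729)²/(8.729+2.553) = 99994455961/14805845775 ≈ 6.754 in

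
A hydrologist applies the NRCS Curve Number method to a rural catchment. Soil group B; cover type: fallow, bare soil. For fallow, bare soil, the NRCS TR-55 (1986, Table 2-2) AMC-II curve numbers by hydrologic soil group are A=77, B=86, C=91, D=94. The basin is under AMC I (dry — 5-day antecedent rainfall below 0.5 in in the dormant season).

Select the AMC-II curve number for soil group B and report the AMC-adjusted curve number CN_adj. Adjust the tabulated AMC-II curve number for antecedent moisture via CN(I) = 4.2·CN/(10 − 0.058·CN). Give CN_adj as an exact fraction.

NRCS table: fallow, bare soil, soil group B → CN(II) = 86
Dry (AMC I): CN(I) = 4.2·86/(10 − 0.058·86) = (1806/5)/(1253/250) = 12900/179 ≈ 72.067

CN_adj = 12900/179 ≈ 72.067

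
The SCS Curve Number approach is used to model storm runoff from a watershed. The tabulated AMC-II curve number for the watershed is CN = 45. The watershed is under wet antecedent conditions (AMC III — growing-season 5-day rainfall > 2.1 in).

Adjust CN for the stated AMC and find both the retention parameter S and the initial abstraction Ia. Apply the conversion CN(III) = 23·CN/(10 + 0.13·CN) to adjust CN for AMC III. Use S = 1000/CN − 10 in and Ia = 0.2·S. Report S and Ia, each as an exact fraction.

S = 1100/207 in ≈ 5.314 in; Ia = 220/207 in ≈ 1.063 in

Adjust CN=45 to AMC III: 23·45/(10 + 0.13·45) → 1035 ÷ (317/20) = 20700/317 ≈ 65.300
Retention S: 1000/CN − 10 with CN=65.300 → S = 1100/207 ≈ 5.314 in
Initial abstraction Ia = S/5 = (1100/207)/5 = 220/207 ≈ 1.063 in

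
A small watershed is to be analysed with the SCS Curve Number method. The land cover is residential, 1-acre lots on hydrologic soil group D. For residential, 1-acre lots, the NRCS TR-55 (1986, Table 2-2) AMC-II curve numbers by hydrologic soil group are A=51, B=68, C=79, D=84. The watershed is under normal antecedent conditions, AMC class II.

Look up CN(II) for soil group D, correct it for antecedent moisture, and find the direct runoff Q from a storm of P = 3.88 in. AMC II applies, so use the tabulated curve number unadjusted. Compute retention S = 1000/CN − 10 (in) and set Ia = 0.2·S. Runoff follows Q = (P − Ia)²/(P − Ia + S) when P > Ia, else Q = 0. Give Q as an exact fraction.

Q = 3374569/1489425 in ≈ 2.266 in

NRCS table: residential, 1-acre lots, soil group D → CN(II) = 84
AMC II — tabulated CN = 84 applies directly.
Retention S: 1000/CN − 10 with CN=84.000 → S = 40/21 ≈ 1.905 in
Initial abstraction Ia = S/5 = (40/21)/5 = 8/21 ≈ 0.381 in
P − Ia = 3.880 − 0.381 = 1837/525 ≈ 3.499 in (> 0, runoff occurs)
Q: (1837/525)² ÷ (2837/525) = 3374569/1489425 in (≈ 2.266 in)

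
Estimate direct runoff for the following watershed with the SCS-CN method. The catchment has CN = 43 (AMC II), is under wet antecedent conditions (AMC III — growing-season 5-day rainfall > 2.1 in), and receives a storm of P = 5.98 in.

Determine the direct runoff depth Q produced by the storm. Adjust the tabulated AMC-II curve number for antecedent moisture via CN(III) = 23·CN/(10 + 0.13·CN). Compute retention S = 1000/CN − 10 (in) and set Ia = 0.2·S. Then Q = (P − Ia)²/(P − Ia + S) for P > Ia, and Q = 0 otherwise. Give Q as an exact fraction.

CN(III) from CN(II)=43: (23·43)/(10 + 0.13·43) = 98900/1559 ≈ 63.438
S = 1000/(98900/1559) − 10 = 5700/989 in ≈ 5.763 in
Ia = 0.2·(5700/989) = 1140/989 in ≈ 1.153 in
Since P=5.980 > Ia=1.153: effective rainfall P−Ia = 238711/49450 in
Q = (238711/49450)²/((238711/49450) + 5700/989) = (56982941521/2445302500)/(523711/49450) = 56982941521/25897508950 in ≈ 2.200 in

Q = 56982941521/25897508950 in ≈ 2.200 in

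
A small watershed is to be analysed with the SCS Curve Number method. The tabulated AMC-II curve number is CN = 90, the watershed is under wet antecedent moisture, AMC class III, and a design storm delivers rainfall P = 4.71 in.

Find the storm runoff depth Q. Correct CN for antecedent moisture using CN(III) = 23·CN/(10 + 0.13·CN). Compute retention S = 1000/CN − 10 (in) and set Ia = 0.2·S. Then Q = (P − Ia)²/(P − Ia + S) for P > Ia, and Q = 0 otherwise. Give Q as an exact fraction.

Q = 9119677009/2183787900 in ≈ 4.176 in

Adjust CN=90 to AMC III: 23·90/(10 + 0.13·90) → 2070 ÷ (217/10) = 20700/217 ≈ 95.392
Retention S: 1000/CN − 10 with CN=95.392 → S = 100/207 ≈ 0.483 in
Ia = 0.2S: 0.2·0.483 = 0.097 in (exactly 20/207)
Excess rainfall: 4.710 − 0.097 = 4.613 in; P > Ia so Q > 0
Q = (95497/20700)²/((95497/20700) + 100/207) = (9119677009/428490000)/(105497/20700) = 9119677009/2183787900 in ≈ 4.176 in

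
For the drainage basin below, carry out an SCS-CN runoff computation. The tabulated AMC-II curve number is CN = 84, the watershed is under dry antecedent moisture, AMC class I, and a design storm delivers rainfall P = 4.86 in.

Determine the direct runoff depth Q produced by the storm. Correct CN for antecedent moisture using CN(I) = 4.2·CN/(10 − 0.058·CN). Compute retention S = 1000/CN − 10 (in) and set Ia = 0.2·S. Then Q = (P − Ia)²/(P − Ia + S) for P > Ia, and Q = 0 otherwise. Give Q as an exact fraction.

Q = 7597388569/4126944150 in ≈ 1.841 in

Adjust CN=84 to AMC I: 4.2·84/(10 − 0.058·84) → (1764/5) ÷ (641/125) = 44100/641 ≈ 68.799
Max retention: S = 1000/(44100/641) − 10 = 2000/441 in (≈ 4.535 in)
Ia = 0.2S: 0.2·4.535 = 0.907 in (exactly 400/441)
Since P=4.860 > Ia=0.907: effective rainfall P−Ia = 87163/22050 in
Runoff Q = (P−Ia)²/(P−Ia+S) = (3.953)²/(3.953+4.535) = 7597388569/4126944150 ≈ 1.841 in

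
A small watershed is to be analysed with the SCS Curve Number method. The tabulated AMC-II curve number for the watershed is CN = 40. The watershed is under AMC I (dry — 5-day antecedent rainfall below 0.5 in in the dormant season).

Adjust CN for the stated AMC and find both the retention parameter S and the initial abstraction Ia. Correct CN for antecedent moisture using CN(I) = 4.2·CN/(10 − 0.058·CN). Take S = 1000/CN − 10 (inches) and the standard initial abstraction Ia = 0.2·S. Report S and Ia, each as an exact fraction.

Dry (AMC I): CN(I) = 4.2·40/(10 − 0.058·40) = 168/(192/25) = 175/8 ≈ 21.875
Max retention: S = 1000/(175/8) − 10 = 250/7 in (≈ 35.714 in)
Ia = 0.2S: 0.2·35.714 = 7.143 in (exactly 50/7)

S = 250/7 in ≈ 35.714 in; Ia = 50/7 in ≈ 7.143 in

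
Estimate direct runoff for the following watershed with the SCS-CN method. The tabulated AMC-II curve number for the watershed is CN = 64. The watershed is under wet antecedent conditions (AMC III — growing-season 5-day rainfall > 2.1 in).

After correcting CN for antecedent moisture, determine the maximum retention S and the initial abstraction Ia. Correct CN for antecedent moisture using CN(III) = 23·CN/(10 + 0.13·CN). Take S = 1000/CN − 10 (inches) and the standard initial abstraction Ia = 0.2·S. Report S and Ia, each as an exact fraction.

S = 225/92 in ≈ 2.446 in; Ia = 45/92 in ≈ 0.489 in

Wet (AMC III): CN(III) = 23·64/(10 + 0.13·64) = 1472/(458/25) = 18400/229 ≈ 80.349
S = 1000/(18400/229) − 10 = 225/92 in ≈ 2.446 in
Initial abstraction Ia = S/5 = (225/92)/5 = 45/92 ≈ 0.489 in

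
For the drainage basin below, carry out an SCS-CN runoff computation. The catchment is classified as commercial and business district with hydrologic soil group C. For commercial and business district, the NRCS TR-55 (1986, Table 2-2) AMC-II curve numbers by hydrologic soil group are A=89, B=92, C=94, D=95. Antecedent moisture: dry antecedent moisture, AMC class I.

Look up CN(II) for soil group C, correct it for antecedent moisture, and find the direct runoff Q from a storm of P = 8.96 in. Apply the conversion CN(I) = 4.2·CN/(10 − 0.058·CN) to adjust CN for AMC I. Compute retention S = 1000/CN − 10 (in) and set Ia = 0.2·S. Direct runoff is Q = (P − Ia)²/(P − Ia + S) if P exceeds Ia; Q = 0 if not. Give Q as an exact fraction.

Q = 316804401/43024975 in ≈ 7.363 in

NRCS table: commercial and business district, soil group C → CN(II) = 94
Dry (AMC I): CN(I) = 4.2·94/(10 − 0.058·94) = (1974/5)/(1137/250) = 32900/379 ≈ 86.807
Retention S: 1000/CN − 10 with CN=86.807 → S = 500/329 ≈ 1.520 in
Ia = 0.2S: 0.2·1.520 = 0.304 in (exactly 100/329)
Since P=8.960 > Ia=0.304: effective rainfall P−Ia = 71196/8225 in
Q = (71196/8225)²/((71196/8225) + 500/329) = (5068870416/67650625)/(83696/8225) = 316804401/43024975 in ≈ 7.363 in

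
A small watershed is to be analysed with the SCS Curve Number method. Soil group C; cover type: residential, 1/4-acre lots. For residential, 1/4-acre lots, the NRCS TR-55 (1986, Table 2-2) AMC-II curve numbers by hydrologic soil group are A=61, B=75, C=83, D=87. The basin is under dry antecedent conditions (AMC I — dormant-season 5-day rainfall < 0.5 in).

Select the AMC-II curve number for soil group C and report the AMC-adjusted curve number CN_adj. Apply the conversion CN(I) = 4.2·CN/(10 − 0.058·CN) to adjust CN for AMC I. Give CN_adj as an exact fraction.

CN_adj = 174300/2593 ≈ 67.219

NRCS table: residential, 1/4-acre lots, soil group C → CN(II) = 83
Adjust CN=83 to AMC I: 4.2·83/(10 − 0.058·83) → (1743/5) ÷ (2593/500) = 174300/2593 ≈ 67.219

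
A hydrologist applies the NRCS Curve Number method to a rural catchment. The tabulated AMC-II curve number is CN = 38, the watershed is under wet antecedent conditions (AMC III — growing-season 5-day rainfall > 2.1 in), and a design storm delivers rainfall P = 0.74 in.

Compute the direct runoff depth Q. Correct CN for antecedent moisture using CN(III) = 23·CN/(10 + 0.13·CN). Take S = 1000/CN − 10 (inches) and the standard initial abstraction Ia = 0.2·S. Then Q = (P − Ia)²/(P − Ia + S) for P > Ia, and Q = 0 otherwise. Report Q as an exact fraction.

Wet (AMC III): CN(III) = 23·38/(10 + 0.13·38) = 874/(747/50) = 43700/747 ≈ 58.501
Max retention: S = 1000/(43700/747) − 10 = 3100/437 in (≈ 7.094 in)
Ia = 0.2S: 0.2·7.094 = 1.419 in (exactly 620/437)
P = 0.740 ≤ Ia = 1.419 in: entire storm abstracted, Q = 0.

Q = 0 in ≈ 0.000 in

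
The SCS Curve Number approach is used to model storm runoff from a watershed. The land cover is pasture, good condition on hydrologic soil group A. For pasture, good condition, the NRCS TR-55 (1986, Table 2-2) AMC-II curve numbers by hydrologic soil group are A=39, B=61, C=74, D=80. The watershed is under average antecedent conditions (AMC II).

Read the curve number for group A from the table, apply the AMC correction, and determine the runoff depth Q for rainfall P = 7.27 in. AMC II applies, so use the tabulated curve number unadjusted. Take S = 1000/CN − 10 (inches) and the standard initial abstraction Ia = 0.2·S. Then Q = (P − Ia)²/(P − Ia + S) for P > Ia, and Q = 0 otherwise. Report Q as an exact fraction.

Q = 260919409/300896700 in ≈ 0.867 in

NRCS table: pasture, good condition, soil group A → CN(II) = 39
AMC II — tabulated CN = 39 applies directly.
S = 1000/39 − 10 = 610/39 in ≈ 15.641 in
Ia = 0.2·(610/39) = 122/39 in ≈ 3.128 in
P − Ia = 7.270 − 3.128 = 16153/3900 ≈ 4.142 in (> 0, runoff occurs)
Q = (16153/3900)²/((16153/3900) + 610/39) = (260919409/15210000)/(77153/3900) = 260919409/300896700 in ≈ 0.867 in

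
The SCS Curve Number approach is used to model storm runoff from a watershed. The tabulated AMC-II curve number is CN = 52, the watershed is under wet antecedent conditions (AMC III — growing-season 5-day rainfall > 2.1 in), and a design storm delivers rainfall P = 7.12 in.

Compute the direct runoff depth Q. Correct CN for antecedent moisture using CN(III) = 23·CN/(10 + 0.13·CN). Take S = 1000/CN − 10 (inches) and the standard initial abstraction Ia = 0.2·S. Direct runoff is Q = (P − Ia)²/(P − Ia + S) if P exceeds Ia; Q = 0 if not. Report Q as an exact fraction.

Q = 1114958642/288617225 in ≈ 3.863 in

Wet (AMC III): CN(III) = 23·52/(10 + 0.13·52) = 1196/(419/25) = 29900/419 ≈ 71.360
Max retention: S = 1000/(29900/419) − 10 = 1200/299 in (≈ 4.013 in)
Ia = 0.2·(1200/299) = 240/299 in ≈ 0.803 in
Excess rainfall: 7.120 − 0.803 = 6.317 in; P > Ia so Q > 0
Q: (47222/7475)² ÷ (77222/7475) = 1114958642/288617225 in (≈ 3.863 in)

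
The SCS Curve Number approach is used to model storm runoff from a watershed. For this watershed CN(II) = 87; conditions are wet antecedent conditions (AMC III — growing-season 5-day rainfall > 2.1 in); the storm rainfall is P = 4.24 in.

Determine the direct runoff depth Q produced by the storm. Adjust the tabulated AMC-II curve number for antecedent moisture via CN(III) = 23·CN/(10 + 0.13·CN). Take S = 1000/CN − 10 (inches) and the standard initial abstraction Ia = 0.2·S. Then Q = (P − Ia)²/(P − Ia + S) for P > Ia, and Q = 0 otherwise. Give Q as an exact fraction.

Q = 21136913618/5955626325 in ≈ 3.549 in

Wet (AMC III): CN(III) = 23·87/(10 + 0.13·87) = 2001/(2131/100) = 200100/2131 ≈ 93.900
Retention S: 1000/CN − 10 with CN=93.900 → S = 1300/2001 ≈ 0.650 in
Ia = 0.2·(1300/2001) = 260/2001 in ≈ 0.130 in
Excess rainfall: 4.240 − 0.130 = 4.110 in; P > Ia so Q > 0
Runoff Q = (P−Ia)²/(P−Ia+S) = (4.110)²/(4.110+0.650) = 21136913618/5955626325 ≈ 3.549 in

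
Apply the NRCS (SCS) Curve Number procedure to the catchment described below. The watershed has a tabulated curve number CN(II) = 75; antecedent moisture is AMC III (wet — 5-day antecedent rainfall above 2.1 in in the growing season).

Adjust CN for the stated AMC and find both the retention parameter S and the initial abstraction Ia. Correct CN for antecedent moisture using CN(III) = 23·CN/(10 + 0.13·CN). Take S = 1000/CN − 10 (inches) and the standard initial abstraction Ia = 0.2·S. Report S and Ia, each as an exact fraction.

S = 100/69 in ≈ 1.449 in; Ia = 20/69 in ≈ 0.290 in

Adjust CN=75 to AMC III: 23·75/(10 + 0.13·75) → 1725 ÷ (79/4) = 6900/79 ≈ 87.342
S = 1000/(6900/79) − 10 = 100/69 in ≈ 1.449 in
Ia = 0.2S: 0.2·1.449 = 0.290 in (exactly 20/69)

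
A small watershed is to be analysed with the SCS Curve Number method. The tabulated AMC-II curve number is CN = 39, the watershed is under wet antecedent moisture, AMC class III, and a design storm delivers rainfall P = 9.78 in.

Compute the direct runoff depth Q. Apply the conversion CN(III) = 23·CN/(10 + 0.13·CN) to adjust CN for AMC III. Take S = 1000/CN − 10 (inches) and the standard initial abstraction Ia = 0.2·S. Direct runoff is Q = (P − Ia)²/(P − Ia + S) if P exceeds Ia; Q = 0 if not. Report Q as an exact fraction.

Q = 142606682689/30616090050 in ≈ 4.658 in

Adjust CN=39 to AMC III: 23·39/(10 + 0.13·39) → 897 ÷ (1507/100) = 89700/1507 ≈ 59.522
Retention S: 1000/CN − 10 with CN=59.522 → S = 6100/897 ≈ 6.800 in
Ia = 0.2·(6100/897) = 1220/897 in ≈ 1.360 in
Excess rainfall: 9.780 − 1.360 = 8.420 in; P > Ia so Q > 0
Q: (377633/44850)² ÷ (682633/44850) = 142606682689/30616090050 in (≈ 4.658 in)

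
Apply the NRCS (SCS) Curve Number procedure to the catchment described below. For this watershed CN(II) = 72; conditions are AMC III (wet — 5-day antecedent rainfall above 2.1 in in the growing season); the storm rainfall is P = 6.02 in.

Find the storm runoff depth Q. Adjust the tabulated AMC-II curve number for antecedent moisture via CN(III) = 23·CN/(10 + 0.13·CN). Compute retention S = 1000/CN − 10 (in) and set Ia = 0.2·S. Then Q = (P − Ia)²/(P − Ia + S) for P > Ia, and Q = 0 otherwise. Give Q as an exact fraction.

CN(III) from CN(II)=72: (23·72)/(10 + 0.13·72) = 10350/121 ≈ 85.537
S = 1000/(10350/121) − 10 = 350/207 in ≈ 1.691 in
Initial abstraction Ia = S/5 = (350/207)/5 = 70/207 ≈ 0.338 in
P − Ia = 6.020 − 0.338 = 58807/10350 ≈ 5.682 in (> 0, runoff occurs)
Runoff Q = (P−Ia)²/(P−Ia+S) = (5.682)²/(5.682+1.691) = 494037607/112825350 ≈ 4.379 in

Q = 494037607/112825350 in ≈ 4.379 in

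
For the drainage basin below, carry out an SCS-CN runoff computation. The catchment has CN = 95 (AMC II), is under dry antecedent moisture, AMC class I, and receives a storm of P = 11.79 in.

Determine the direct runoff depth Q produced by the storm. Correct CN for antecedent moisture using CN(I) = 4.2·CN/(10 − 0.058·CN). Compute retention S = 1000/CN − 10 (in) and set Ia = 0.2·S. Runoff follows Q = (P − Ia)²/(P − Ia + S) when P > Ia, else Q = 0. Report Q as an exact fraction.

CN(I) from CN(II)=95: (4.2·95)/(10 − 0.058·95) = 39900/449 ≈ 88.864
Max retention: S = 1000/(39900/449) − 10 = 500/399 in (≈ 1.253 in)
Ia = 0.2·(500/399) = 100/399 in ≈ 0.251 in
Excess rainfall: 11.790 − 0.251 = 11.539 in; P > Ia so Q > 0
Q: (460421/39900)² ÷ (510421/39900) = 211987497241/20365797900 in (≈ 10.409 in)

Q = 211987497241/20365797900 in ≈ 10.409 in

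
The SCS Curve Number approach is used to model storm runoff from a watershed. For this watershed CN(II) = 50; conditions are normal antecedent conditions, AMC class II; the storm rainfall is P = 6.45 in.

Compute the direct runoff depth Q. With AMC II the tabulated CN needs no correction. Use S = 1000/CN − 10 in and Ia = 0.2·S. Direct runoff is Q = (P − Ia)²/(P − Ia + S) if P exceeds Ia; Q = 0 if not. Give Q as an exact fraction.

Q = 7921/5780 in ≈ 1.370 in

CN(II) = 50; AMC II needs no correction.
S = 1000/50 − 10 = 10 in ≈ 10.000 in
Ia = 0.2S: 0.2·10.000 = 2.000 in (exactly 2)
P − Ia = 6.450 − 2.000 = 89/20 ≈ 4.450 in (> 0, runoff occurs)
Q = (89/20)²/((89/20) + 10) = (7921/400)/(289/20) = 7921/5780 in ≈ 1.370 in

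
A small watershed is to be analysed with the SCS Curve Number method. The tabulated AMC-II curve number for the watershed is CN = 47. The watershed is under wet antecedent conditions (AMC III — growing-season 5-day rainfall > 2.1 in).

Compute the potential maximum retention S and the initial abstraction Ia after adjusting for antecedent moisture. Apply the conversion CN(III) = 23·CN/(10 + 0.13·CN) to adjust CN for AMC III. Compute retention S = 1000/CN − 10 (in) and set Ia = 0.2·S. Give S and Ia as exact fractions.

Wet (AMC III): CN(III) = 23·47/(10 + 0.13·47) = 1081/(1611/100) = 108100/1611 ≈ 67.101
Retention S: 1000/CN − 10 with CN=67.101 → S = 5300/1081 ≈ 4.903 in
Ia = 0.2·(5300/1081) = 1060/1081 in ≈ 0.981 in

S = 5300/1081 in ≈ 4.903 in; Ia = 1060/1081 in ≈ 0.981 in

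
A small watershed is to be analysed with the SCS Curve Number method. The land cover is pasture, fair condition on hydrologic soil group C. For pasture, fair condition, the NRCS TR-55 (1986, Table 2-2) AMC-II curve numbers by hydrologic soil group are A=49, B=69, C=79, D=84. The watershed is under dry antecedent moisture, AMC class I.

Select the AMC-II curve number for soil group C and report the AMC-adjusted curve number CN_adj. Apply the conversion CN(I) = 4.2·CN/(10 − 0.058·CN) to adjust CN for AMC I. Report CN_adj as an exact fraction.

NRCS table: pasture, fair condition, soil group C → CN(II) = 79
Dry (AMC I): CN(I) = 4.2·79/(10 − 0.058·79) = (1659/5)/(2709/500) = 7900/129 ≈ 61.240

CN_adj = 7900/129 ≈ 61.240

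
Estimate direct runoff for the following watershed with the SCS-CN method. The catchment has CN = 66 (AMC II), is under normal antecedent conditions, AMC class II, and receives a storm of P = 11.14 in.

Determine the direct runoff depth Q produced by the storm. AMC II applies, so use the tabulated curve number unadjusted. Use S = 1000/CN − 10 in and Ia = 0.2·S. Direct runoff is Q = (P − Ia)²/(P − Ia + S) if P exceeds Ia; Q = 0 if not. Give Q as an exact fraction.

CN(II) = 66; AMC II needs no correction.
S = 1000/66 − 10 = 170/33 in ≈ 5.152 in
Ia = 0.2S: 0.2·5.152 = 1.030 in (exactly 34/33)
Excess rainfall: 11.140 − 1.030 = 10.110 in; P > Ia so Q > 0
Q = (16681/1650)²/((16681/1650) + 170/33) = (278255761/2722500)/(25181/1650) = 278255761/41548650 in ≈ 6.697 in

Q = 278255761/41548650 in ≈ 6.697 in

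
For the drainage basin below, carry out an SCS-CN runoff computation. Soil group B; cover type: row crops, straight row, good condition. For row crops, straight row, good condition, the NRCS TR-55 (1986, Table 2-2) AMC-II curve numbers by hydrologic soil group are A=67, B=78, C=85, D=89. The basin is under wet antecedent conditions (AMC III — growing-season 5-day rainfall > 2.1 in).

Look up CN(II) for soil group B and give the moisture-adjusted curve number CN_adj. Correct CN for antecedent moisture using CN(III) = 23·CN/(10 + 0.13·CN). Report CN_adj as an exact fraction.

CN_adj = 89700/1007 ≈ 89.076

NRCS table: row crops, straight row, good condition, soil group B → CN(II) = 78
Adjust CN=78 to AMC III: 23·78/(10 + 0.13·78) → 1794 ÷ (1007/50) = 89700/1007 ≈ 89.076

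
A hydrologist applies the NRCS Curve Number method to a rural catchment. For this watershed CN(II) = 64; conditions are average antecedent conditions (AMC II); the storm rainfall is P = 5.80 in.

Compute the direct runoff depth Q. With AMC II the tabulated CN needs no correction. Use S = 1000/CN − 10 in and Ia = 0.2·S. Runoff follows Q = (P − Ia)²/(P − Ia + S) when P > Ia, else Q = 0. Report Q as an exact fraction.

Average conditions: CN = 64 (no AMC adjustment).
Max retention: S = 1000/64 − 10 = 45/8 in (≈ 5.625 in)
Ia = 0.2·(45/8) = 9/8 in ≈ 1.125 in
Excess rainfall: 5.800 − 1.125 = 4.675 in; P > Ia so Q > 0
Runoff Q = (P−Ia)²/(P−Ia+S) = (4.675)²/(4.675+5.625) = 34969/16480 ≈ 2.122 in

Q = 34969/16480 in ≈ 2.122 in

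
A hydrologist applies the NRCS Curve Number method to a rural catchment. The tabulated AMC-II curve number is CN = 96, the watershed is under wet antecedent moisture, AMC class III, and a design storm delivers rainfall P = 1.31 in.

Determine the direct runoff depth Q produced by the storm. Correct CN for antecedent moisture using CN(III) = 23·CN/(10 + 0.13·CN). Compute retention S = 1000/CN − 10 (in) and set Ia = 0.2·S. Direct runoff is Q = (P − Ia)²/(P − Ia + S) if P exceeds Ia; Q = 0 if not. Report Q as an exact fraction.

Wet (AMC III): CN(III) = 23·96/(10 + 0.13·96) = 2208/(562/25) = 27600/281 ≈ 98.221
Max retention: S = 1000/(27600/281) − 10 = 25/138 in (≈ 0.181 in)
Ia = 0.2S: 0.2·0.181 = 0.036 in (exactly 5/138)
Excess rainfall: 1.310 − 0.036 = 1.274 in; P > Ia so Q > 0
Q = (8789/6900)²/((8789/6900) + 25/138) = (77246521/47610000)/(10039/6900) = 77246521/69269100 in ≈ 1.115 in

Q = 77246521/69269100 in ≈ 1.115 in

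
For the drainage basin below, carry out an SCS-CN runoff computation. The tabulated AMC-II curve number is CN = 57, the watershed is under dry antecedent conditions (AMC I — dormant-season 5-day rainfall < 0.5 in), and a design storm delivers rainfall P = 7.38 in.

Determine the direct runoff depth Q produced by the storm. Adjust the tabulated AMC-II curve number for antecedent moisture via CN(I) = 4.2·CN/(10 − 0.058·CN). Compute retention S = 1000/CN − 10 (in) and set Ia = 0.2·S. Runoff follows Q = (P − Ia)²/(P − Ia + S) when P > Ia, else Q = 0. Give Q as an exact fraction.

Dry (AMC I): CN(I) = 4.2·57/(10 − 0.058·57) = (1197/5)/(3347/500) = 119700/3347 ≈ 35.763
Max retention: S = 1000/(119700/3347) − 10 = 21500/1197 in (≈ 17.962 in)
Ia = 0.2·(21500/1197) = 4300/1197 in ≈ 3.592 in
Excess rainfall: 7.380 − 3.592 = 3.788 in; P > Ia so Q > 0
Q = (226693/59850)²/((226693/59850) + 21500/1197) = (51389716249/3582022500)/(1301693/59850) = 51389716249/77906326050 in ≈ 0.660 in

Q = 51389716249/77906326050 in ≈ 0.660 in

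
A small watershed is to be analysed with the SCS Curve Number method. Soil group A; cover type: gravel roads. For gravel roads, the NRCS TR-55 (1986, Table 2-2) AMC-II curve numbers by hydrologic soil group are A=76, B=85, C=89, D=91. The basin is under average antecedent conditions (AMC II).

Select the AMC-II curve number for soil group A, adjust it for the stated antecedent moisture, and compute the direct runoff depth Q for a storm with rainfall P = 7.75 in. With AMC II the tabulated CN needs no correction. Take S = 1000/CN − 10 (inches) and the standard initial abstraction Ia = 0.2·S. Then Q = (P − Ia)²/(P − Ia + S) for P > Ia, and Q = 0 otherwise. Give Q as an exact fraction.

Q = 292681/59356 in ≈ 4.931 in

NRCS table: gravel roads, soil group A → CN(II) = 76
Average conditions: CN = 76 (no AMC adjustment).
S = 1000/76 − 10 = 60/19 in ≈ 3.158 in
Ia = 0.2·(60/19) = 12/19 in ≈ 0.632 in
Excess rainfall: 7.750 − 0.632 = 7.118 in; P > Ia so Q > 0
Q = (541/76)²/((541/76) + 60/19) = (292681/5776)/(781/76) = 292681/59356 in ≈ 4.931 in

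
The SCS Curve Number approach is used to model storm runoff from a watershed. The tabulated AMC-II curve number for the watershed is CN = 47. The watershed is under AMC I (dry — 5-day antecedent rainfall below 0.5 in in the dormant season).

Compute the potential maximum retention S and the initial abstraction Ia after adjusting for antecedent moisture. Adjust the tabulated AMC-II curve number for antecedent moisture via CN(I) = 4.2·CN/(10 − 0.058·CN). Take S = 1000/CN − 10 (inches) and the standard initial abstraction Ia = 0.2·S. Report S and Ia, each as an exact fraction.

CN(I) from CN(II)=47: (4.2·47)/(10 − 0.058·47) = 98700/3637 ≈ 27.138
Retention S: 1000/CN − 10 with CN=27.138 → S = 26500/987 ≈ 26.849 in
Ia = 0.2·(26500/987) = 5300/987 in ≈ 5.370 in

S = 26500/987 in ≈ 26.849 in; Ia = 5300/987 in ≈ 5.370 in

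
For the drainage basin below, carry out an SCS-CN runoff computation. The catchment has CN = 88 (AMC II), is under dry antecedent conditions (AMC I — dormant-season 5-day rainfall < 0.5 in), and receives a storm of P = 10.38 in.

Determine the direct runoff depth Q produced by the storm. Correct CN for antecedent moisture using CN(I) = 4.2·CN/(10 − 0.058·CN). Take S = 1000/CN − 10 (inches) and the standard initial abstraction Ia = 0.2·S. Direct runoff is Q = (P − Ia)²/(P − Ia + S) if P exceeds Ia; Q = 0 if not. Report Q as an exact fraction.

Q = 1403476369/192357550 in ≈ 7.296 in

Adjust CN=88 to AMC I: 4.2·88/(10 − 0.058·88) → (1848/5) ÷ (612/125) = 3850/51 ≈ 75.490
S = 1000/(3850/51) − 10 = 250/77 in ≈ 3.247 in
Initial abstraction Ia = S/5 = (250/77)/5 = 50/77 ≈ 0.649 in
Since P=10.380 > Ia=0.649: effective rainfall P−Ia = 37463/3850 in
Q: (37463/3850)² ÷ (49963/3850) = 1403476369/192357550 in (≈ 7.296 in)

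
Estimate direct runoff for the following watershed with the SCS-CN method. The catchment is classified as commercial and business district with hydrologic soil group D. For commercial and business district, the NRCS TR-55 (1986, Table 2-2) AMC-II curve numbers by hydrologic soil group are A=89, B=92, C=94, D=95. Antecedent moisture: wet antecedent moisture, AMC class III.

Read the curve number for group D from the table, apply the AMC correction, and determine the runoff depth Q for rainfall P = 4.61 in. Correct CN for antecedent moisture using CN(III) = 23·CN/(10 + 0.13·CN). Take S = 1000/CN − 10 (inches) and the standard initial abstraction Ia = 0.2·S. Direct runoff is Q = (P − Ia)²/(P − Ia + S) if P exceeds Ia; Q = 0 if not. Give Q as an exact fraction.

Q = 39783094849/9153270900 in ≈ 4.346 in

NRCS table: commercial and business district, soil group D → CN(II) = 95
CN(III) from CN(II)=95: (23·95)/(10 + 0.13·95) = 43700/447 ≈ 97.763
Max retention: S = 1000/(43700/447) − 10 = 100/437 in (≈ 0.229 in)
Ia = 0.2S: 0.2·0.229 = 0.046 in (exactly 20/437)
P − Ia = 4.610 − 0.046 = 199457/43700 ≈ 4.564 in (> 0, runoff occurs)
Runoff Q = (P−Ia)²/(P−Ia+S) = (4.564)²/(4.564+0.229) = 39783094849/9153270900 ≈ 4.346 in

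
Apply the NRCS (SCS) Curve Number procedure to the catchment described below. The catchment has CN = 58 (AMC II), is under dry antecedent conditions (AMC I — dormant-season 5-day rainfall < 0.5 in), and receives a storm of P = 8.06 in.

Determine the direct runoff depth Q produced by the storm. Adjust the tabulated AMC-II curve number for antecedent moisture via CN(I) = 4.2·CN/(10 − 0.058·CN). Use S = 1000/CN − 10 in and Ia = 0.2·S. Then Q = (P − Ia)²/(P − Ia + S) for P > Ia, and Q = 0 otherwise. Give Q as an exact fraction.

Q = 44715969/45946150 in ≈ 0.973 in

Dry (AMC I): CN(I) = 4.2·58/(10 − 0.058·58) = (1218/5)/(1659/250) = 2900/79 ≈ 36.709
Max retention: S = 1000/(2900/79) − 10 = 500/29 in (≈ 17.241 in)
Ia = 0.2S: 0.2·17.241 = 3.448 in (exactly 100/29)
Excess rainfall: 8.060 − 3.448 = 4.612 in; P > Ia so Q > 0
Q = (6687/1450)²/((6687/1450) + 500/29) = (44715969/2102500)/(31687/1450) = 44715969/45946150 in ≈ 0.973 in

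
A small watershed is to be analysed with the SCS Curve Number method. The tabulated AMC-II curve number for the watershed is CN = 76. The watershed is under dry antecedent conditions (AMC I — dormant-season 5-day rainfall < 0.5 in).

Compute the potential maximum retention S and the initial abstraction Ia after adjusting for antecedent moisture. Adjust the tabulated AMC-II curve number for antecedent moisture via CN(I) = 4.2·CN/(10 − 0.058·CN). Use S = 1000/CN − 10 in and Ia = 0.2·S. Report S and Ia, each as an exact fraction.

Adjust CN=76 to AMC I: 4.2·76/(10 − 0.058·76) → (1596/5) ÷ (699/125) = 13300/233 ≈ 57.082
Retention S: 1000/CN − 10 with CN=57.082 → S = 1000/133 ≈ 7.519 in
Ia = 0.2·(1000/133) = 200/133 in ≈ 1.504 in

S = 1000/133 in ≈ 7.519 in; Ia = 200/133 in ≈ 1.504 in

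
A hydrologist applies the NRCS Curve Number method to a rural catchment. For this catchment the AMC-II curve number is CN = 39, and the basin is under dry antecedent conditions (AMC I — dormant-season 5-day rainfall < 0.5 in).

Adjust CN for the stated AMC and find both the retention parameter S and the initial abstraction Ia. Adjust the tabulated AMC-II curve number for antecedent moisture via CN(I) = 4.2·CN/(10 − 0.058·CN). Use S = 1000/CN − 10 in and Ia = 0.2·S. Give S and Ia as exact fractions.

S = 30500/819 in ≈ 37.241 in; Ia = 6100/819 in ≈ 7.448 in

Adjust CN=39 to AMC I: 4.2·39/(10 − 0.058·39) → (819/5) ÷ (3869/500) = 81900/3869 ≈ 21.168
Max retention: S = 1000/(81900/3869) − 10 = 30500/819 in (≈ 37.241 in)
Ia = 0.2S: 0.2·37.241 = 7.448 in (exactly 6100/819)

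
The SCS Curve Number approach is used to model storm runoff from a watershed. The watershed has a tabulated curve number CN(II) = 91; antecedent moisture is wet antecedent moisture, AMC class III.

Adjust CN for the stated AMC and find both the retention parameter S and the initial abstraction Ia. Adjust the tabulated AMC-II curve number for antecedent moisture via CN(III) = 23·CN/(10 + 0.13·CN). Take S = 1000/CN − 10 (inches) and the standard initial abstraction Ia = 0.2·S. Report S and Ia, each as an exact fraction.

S = 900/2093 in ≈ 0.430 in; Ia = 180/2093 in ≈ 0.086 in

Adjust CN=91 to AMC III: 23·91/(10 + 0.13·91) → 2093 ÷ (2183/100) = 209300/2183 ≈ 95.877
Retention S: 1000/CN − 10 with CN=95.877 → S = 900/2093 ≈ 0.430 in
Ia = 0.2S: 0.2·0.430 = 0.086 in (exactly 180/2093)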